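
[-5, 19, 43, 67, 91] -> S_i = -5 + 24*i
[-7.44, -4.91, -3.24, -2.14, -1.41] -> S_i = -7.44*0.66^i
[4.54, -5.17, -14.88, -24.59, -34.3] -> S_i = 4.54 + -9.71*i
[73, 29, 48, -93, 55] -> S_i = Random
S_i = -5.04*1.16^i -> [-5.04, -5.85, -6.78, -7.87, -9.13]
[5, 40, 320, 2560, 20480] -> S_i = 5*8^i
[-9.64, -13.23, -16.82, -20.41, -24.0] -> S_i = -9.64 + -3.59*i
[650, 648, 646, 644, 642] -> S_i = 650 + -2*i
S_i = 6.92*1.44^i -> [6.92, 9.96, 14.35, 20.66, 29.75]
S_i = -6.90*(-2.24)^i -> [-6.9, 15.46, -34.62, 77.55, -173.72]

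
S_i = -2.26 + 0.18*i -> [-2.26, -2.08, -1.9, -1.72, -1.54]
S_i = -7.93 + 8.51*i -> [-7.93, 0.58, 9.09, 17.6, 26.11]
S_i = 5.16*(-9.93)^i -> [5.16, -51.24, 508.8, -5052.4, 50170.3]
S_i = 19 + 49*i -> [19, 68, 117, 166, 215]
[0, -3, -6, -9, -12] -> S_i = 0 + -3*i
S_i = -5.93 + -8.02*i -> [-5.93, -13.95, -21.97, -29.99, -38.01]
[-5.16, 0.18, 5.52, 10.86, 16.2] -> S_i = -5.16 + 5.34*i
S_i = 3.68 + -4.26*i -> [3.68, -0.58, -4.84, -9.1, -13.36]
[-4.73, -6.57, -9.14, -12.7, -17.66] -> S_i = -4.73*1.39^i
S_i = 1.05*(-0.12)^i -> [1.05, -0.13, 0.02, -0.0, 0.0]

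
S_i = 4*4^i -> [4, 16, 64, 256, 1024]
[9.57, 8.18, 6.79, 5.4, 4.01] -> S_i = 9.57 + -1.39*i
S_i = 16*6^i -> [16, 96, 576, 3456, 20736]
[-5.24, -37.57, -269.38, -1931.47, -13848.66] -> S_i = -5.24*7.17^i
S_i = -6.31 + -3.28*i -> [-6.31, -9.59, -12.87, -16.15, -19.43]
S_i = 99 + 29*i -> [99, 128, 157, 186, 215]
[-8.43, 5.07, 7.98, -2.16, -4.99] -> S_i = Random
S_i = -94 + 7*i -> [-94, -87, -80, -73, -66]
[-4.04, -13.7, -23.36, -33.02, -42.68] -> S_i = -4.04 + -9.66*i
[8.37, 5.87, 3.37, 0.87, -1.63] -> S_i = 8.37 + -2.50*i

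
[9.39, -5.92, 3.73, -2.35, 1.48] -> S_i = 9.39*(-0.63)^i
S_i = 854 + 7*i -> [854, 861, 868, 875, 882]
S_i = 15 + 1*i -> [15, 16, 17, 18, 19]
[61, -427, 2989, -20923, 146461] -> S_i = 61*-7^i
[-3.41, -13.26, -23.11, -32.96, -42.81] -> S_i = -3.41 + -9.85*i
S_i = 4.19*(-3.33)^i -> [4.19, -13.95, 46.46, -154.72, 515.22]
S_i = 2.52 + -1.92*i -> [2.52, 0.6, -1.32, -3.24, -5.16]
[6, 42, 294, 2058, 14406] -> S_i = 6*7^i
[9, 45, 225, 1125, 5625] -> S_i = 9*5^i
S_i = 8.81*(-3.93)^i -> [8.81, -34.62, 136.07, -534.75, 2101.58]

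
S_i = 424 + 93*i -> [424, 517, 610, 703, 796]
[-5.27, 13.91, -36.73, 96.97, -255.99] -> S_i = -5.27*(-2.64)^i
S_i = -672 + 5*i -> [-672, -667, -662, -657, -652]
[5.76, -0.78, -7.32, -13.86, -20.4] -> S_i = 5.76 + -6.54*i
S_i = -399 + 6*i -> [-399, -393, -387, -381, -375]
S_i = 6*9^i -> [6, 54, 486, 4374, 39366]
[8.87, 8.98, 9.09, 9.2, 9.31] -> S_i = 8.87 + 0.11*i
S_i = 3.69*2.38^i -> [3.69, 8.78, 20.9, 49.75, 118.4]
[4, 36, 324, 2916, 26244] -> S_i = 4*9^i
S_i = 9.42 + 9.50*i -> [9.42, 18.92, 28.42, 37.92, 47.42]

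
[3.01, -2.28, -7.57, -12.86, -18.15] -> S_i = 3.01 + -5.29*i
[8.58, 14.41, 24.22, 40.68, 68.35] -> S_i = 8.58*1.68^i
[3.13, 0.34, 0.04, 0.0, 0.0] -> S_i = 3.13*0.11^i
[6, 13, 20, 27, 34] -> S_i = 6 + 7*i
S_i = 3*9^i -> [3, 27, 243, 2187, 19683]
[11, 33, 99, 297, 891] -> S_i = 11*3^i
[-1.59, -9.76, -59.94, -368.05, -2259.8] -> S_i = -1.59*6.14^i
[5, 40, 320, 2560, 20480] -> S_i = 5*8^i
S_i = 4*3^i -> [4, 12, 36, 108, 324]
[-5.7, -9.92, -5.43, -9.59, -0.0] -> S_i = Random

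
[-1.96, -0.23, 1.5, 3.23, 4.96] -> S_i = -1.96 + 1.73*i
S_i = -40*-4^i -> [-40, 160, -640, 2560, -10240]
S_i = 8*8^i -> [8, 64, 512, 4096, 32768]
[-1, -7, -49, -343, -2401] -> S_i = -1*7^i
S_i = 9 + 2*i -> [9, 11, 13, 15, 17]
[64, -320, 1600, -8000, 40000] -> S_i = 64*-5^i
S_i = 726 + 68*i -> [726, 794, 862, 930, 998]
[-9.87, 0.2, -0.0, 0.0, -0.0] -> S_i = -9.87*(-0.02)^i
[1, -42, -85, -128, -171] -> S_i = 1 + -43*i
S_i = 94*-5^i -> [94, -470, 2350, -11750, 58750]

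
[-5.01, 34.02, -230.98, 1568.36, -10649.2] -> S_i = -5.01*(-6.79)^i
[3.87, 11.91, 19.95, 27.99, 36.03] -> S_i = 3.87 + 8.04*i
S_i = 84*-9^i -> [84, -756, 6804, -61236, 551124]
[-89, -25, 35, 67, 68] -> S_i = Random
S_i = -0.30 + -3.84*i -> [-0.3, -4.14, -7.98, -11.82, -15.66]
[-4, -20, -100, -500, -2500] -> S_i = -4*5^i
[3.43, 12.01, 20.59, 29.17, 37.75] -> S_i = 3.43 + 8.58*i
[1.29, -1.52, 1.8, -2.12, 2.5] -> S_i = 1.29*(-1.18)^i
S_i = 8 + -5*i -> [8, 3, -2, -7, -12]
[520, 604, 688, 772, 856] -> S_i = 520 + 84*i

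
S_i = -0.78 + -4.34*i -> [-0.78, -5.12, -9.46, -13.8, -18.14]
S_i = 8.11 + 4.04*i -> [8.11, 12.15, 16.19, 20.23, 24.27]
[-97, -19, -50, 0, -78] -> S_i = Random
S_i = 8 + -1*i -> [8, 7, 6, 5, 4]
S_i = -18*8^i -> [-18, -144, -1152, -9216, -73728]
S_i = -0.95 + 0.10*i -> [-0.95, -0.85, -0.75, -0.65, -0.55]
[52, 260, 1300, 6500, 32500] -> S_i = 52*5^i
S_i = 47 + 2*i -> [47, 49, 51, 53, 55]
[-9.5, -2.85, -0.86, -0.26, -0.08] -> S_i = -9.50*0.30^i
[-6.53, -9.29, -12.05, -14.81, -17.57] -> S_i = -6.53 + -2.76*i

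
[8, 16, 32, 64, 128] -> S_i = 8*2^i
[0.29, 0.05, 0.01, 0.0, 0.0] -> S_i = 0.29*0.16^i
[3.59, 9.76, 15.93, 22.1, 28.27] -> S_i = 3.59 + 6.17*i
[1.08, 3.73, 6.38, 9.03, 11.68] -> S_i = 1.08 + 2.65*i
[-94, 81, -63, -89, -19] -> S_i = Random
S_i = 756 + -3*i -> [756, 753, 750, 747, 744]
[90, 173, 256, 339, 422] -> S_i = 90 + 83*i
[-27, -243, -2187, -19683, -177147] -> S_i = -27*9^i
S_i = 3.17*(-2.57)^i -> [3.17, -8.15, 20.94, -53.81, 138.29]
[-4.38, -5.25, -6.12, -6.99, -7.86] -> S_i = -4.38 + -0.87*i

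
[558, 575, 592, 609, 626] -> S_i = 558 + 17*i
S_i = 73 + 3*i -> [73, 76, 79, 82, 85]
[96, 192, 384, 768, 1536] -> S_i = 96*2^i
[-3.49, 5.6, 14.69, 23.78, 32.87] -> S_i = -3.49 + 9.09*i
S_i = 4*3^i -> [4, 12, 36, 108, 324]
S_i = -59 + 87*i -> [-59, 28, 115, 202, 289]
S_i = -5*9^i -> [-5, -45, -405, -3645, -32805]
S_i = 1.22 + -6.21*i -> [1.22, -4.99, -11.2, -17.41, -23.62]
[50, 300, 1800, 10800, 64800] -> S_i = 50*6^i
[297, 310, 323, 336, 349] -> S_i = 297 + 13*i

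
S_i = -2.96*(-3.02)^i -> [-2.96, 8.94, -27.0, 81.53, -246.22]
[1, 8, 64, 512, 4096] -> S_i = 1*8^i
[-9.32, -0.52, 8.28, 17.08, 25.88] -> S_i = -9.32 + 8.80*i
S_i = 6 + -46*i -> [6, -40, -86, -132, -178]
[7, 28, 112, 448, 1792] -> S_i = 7*4^i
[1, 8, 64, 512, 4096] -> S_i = 1*8^i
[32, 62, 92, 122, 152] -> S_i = 32 + 30*i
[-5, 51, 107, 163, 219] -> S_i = -5 + 56*i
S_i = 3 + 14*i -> [3, 17, 31, 45, 59]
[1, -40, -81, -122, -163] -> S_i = 1 + -41*i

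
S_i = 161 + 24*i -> [161, 185, 209, 233, 257]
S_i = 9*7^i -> [9, 63, 441, 3087, 21609]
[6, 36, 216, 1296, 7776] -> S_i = 6*6^i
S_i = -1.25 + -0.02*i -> [-1.25, -1.27, -1.29, -1.31, -1.33]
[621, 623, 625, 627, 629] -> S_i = 621 + 2*i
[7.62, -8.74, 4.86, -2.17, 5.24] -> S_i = Random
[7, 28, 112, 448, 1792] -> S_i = 7*4^i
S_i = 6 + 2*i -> [6, 8, 10, 12, 14]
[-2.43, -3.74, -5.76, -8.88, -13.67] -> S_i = -2.43*1.54^i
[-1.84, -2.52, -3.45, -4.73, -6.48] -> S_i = -1.84*1.37^i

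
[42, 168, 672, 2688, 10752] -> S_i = 42*4^i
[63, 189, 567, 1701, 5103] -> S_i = 63*3^i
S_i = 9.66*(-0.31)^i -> [9.66, -2.99, 0.93, -0.29, 0.09]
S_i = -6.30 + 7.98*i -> [-6.3, 1.68, 9.66, 17.64, 25.62]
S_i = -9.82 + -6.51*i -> [-9.82, -16.33, -22.84, -29.35, -35.86]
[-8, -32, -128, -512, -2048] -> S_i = -8*4^i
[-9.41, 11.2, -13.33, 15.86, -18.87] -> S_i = -9.41*(-1.19)^i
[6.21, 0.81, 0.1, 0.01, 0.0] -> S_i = 6.21*0.13^i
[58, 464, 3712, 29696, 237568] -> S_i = 58*8^i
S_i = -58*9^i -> [-58, -522, -4698, -42282, -380538]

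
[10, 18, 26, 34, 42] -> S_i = 10 + 8*i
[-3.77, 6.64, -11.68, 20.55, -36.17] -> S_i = -3.77*(-1.76)^i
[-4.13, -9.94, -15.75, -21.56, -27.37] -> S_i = -4.13 + -5.81*i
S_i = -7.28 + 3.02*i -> [-7.28, -4.26, -1.24, 1.78, 4.8]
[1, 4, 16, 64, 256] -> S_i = 1*4^i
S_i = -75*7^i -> [-75, -525, -3675, -25725, -180075]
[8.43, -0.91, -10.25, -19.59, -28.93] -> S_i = 8.43 + -9.34*i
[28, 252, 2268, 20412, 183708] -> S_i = 28*9^i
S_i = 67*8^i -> [67, 536, 4288, 34304, 274432]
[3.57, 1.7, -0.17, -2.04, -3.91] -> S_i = 3.57 + -1.87*i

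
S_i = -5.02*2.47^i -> [-5.02, -12.4, -30.63, -75.65, -186.85]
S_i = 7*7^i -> [7, 49, 343, 2401, 16807]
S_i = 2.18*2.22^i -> [2.18, 4.84, 10.74, 23.85, 52.95]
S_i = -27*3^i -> [-27, -81, -243, -729, -2187]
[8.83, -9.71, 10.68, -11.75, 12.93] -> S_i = 8.83*(-1.10)^i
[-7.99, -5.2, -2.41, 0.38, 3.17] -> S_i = -7.99 + 2.79*i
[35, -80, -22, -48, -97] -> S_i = Random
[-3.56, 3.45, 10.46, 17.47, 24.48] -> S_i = -3.56 + 7.01*i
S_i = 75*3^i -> [75, 225, 675, 2025, 6075]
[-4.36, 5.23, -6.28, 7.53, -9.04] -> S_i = -4.36*(-1.20)^i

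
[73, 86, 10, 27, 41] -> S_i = Random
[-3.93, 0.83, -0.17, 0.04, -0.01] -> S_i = -3.93*(-0.21)^i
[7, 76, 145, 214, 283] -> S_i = 7 + 69*i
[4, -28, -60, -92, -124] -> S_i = 4 + -32*i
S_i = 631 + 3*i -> [631, 634, 637, 640, 643]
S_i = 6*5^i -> [6, 30, 150, 750, 3750]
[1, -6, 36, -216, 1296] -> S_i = 1*-6^i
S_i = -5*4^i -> [-5, -20, -80, -320, -1280]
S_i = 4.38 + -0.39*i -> [4.38, 3.99, 3.6, 3.21, 2.82]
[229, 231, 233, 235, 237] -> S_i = 229 + 2*i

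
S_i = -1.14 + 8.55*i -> [-1.14, 7.41, 15.96, 24.51, 33.06]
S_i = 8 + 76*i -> [8, 84, 160, 236, 312]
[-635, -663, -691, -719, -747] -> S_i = -635 + -28*i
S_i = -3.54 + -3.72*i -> [-3.54, -7.26, -10.98, -14.7, -18.42]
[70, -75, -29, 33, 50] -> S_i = Random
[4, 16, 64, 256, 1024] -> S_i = 4*4^i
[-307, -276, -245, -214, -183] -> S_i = -307 + 31*i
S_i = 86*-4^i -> [86, -344, 1376, -5504, 22016]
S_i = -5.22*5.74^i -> [-5.22, -29.96, -171.99, -987.2, -5666.54]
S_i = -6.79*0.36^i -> [-6.79, -2.44, -0.88, -0.32, -0.11]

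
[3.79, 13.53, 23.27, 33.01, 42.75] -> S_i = 3.79 + 9.74*i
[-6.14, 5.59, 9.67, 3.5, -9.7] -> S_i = Random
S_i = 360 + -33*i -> [360, 327, 294, 261, 228]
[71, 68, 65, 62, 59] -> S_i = 71 + -3*i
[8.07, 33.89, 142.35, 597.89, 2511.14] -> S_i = 8.07*4.20^i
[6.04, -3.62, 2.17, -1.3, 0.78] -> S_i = 6.04*(-0.60)^i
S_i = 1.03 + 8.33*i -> [1.03, 9.36, 17.69, 26.02, 34.35]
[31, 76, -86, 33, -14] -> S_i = Random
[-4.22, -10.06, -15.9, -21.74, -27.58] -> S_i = -4.22 + -5.84*i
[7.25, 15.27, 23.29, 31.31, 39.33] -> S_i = 7.25 + 8.02*i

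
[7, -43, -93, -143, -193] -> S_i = 7 + -50*i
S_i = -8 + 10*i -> [-8, 2, 12, 22, 32]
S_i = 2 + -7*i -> [2, -5, -12, -19, -26]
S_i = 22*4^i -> [22, 88, 352, 1408, 5632]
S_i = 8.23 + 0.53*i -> [8.23, 8.76, 9.29, 9.82, 10.35]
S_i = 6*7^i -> [6, 42, 294, 2058, 14406]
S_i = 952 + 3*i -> [952, 955, 958, 961, 964]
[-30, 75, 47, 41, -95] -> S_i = Random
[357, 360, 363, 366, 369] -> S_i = 357 + 3*i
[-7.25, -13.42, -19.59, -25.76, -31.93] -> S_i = -7.25 + -6.17*i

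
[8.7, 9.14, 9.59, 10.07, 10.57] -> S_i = 8.70*1.05^i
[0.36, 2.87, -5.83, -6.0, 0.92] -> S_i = Random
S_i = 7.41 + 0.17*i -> [7.41, 7.58, 7.75, 7.92, 8.09]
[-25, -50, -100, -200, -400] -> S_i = -25*2^i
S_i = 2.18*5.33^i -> [2.18, 11.62, 61.93, 330.09, 1759.4]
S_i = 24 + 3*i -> [24, 27, 30, 33, 36]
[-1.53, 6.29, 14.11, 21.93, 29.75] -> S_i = -1.53 + 7.82*i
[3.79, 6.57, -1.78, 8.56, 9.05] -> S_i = Random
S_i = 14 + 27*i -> [14, 41, 68, 95, 122]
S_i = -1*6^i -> [-1, -6, -36, -216, -1296]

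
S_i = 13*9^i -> [13, 117, 1053, 9477, 85293]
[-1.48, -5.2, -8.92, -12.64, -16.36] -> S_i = -1.48 + -3.72*i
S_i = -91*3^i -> [-91, -273, -819, -2457, -7371]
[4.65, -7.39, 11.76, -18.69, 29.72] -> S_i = 4.65*(-1.59)^i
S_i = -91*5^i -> [-91, -455, -2275, -11375, -56875]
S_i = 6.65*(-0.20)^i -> [6.65, -1.33, 0.27, -0.05, 0.01]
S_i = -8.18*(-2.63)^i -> [-8.18, 21.51, -56.58, 148.81, -391.36]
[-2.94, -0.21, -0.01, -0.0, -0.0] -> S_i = -2.94*0.07^i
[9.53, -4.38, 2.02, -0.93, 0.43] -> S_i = 9.53*(-0.46)^i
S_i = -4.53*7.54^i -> [-4.53, -34.16, -257.54, -1941.83, -14641.43]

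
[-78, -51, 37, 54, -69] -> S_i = Random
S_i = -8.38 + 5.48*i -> [-8.38, -2.9, 2.58, 8.06, 13.54]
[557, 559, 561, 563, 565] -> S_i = 557 + 2*i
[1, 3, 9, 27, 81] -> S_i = 1*3^i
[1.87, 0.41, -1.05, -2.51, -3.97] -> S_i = 1.87 + -1.46*i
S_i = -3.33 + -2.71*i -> [-3.33, -6.04, -8.75, -11.46, -14.17]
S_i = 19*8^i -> [19, 152, 1216, 9728, 77824]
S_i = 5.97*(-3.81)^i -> [5.97, -22.75, 86.66, -330.18, 1257.98]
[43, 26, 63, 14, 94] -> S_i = Random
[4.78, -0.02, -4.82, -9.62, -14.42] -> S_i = 4.78 + -4.80*i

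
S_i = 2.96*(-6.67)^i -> [2.96, -19.74, 131.69, -878.35, 5858.62]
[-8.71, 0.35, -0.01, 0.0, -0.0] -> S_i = -8.71*(-0.04)^i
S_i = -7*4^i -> [-7, -28, -112, -448, -1792]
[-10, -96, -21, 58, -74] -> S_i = Random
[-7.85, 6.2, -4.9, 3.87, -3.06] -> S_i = -7.85*(-0.79)^i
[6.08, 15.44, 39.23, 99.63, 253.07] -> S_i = 6.08*2.54^i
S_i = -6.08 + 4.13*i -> [-6.08, -1.95, 2.18, 6.31, 10.44]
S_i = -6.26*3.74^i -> [-6.26, -23.41, -87.56, -327.48, -1224.79]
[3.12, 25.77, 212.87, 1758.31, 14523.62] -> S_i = 3.12*8.26^i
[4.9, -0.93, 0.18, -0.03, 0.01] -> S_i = 4.90*(-0.19)^i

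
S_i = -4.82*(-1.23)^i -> [-4.82, 5.93, -7.29, 8.97, -11.03]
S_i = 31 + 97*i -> [31, 128, 225, 322, 419]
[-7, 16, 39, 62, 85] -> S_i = -7 + 23*i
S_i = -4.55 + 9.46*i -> [-4.55, 4.91, 14.37, 23.83, 33.29]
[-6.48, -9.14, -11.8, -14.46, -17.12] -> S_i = -6.48 + -2.66*i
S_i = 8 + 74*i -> [8, 82, 156, 230, 304]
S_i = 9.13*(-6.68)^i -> [9.13, -60.99, 407.4, -2721.45, 18179.28]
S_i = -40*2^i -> [-40, -80, -160, -320, -640]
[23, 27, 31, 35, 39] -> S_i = 23 + 4*i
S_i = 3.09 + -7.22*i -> [3.09, -4.13, -11.35, -18.57, -25.79]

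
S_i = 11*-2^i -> [11, -22, 44, -88, 176]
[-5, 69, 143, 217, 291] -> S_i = -5 + 74*i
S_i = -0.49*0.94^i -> [-0.49, -0.46, -0.43, -0.41, -0.38]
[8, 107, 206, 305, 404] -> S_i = 8 + 99*i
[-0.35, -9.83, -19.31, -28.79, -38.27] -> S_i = -0.35 + -9.48*i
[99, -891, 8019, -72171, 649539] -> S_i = 99*-9^i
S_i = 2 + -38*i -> [2, -36, -74, -112, -150]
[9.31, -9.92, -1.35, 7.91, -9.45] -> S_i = Random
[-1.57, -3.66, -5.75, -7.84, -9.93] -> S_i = -1.57 + -2.09*i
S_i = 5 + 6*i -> [5, 11, 17, 23, 29]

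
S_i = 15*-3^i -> [15, -45, 135, -405, 1215]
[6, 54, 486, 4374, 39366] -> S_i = 6*9^i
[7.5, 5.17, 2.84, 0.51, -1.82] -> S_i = 7.50 + -2.33*i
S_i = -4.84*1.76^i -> [-4.84, -8.52, -14.99, -26.39, -46.44]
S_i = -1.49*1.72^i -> [-1.49, -2.56, -4.41, -7.58, -13.04]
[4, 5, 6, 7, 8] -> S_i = 4 + 1*i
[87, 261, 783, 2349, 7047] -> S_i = 87*3^i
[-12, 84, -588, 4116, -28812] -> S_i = -12*-7^i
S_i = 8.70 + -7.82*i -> [8.7, 0.88, -6.94, -14.76, -22.58]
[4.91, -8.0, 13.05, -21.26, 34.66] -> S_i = 4.91*(-1.63)^i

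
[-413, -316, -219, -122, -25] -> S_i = -413 + 97*i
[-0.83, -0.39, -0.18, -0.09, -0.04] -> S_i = -0.83*0.47^i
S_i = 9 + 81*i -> [9, 90, 171, 252, 333]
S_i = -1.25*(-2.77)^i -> [-1.25, 3.46, -9.59, 26.57, -73.59]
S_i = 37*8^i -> [37, 296, 2368, 18944, 151552]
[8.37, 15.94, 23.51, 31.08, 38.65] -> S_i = 8.37 + 7.57*i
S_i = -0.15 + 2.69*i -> [-0.15, 2.54, 5.23, 7.92, 10.61]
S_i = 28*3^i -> [28, 84, 252, 756, 2268]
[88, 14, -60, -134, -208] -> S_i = 88 + -74*i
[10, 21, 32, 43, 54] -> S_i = 10 + 11*i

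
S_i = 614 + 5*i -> [614, 619, 624, 629, 634]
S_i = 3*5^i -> [3, 15, 75, 375, 1875]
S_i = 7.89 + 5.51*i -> [7.89, 13.4, 18.91, 24.42, 29.93]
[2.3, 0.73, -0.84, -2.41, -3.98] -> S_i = 2.30 + -1.57*i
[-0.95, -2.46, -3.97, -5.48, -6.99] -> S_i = -0.95 + -1.51*i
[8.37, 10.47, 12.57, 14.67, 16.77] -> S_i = 8.37 + 2.10*i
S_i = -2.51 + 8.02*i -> [-2.51, 5.51, 13.53, 21.55, 29.57]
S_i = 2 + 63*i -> [2, 65, 128, 191, 254]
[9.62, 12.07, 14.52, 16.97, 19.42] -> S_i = 9.62 + 2.45*i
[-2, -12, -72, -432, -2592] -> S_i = -2*6^i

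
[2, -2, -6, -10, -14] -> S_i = 2 + -4*i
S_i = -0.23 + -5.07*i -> [-0.23, -5.3, -10.37, -15.44, -20.51]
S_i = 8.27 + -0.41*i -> [8.27, 7.86, 7.45, 7.04, 6.63]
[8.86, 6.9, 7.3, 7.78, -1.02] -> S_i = Random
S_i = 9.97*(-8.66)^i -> [9.97, -86.34, 747.71, -6475.14, 56074.67]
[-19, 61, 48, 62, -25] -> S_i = Random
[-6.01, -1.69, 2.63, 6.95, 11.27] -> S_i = -6.01 + 4.32*i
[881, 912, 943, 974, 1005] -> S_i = 881 + 31*i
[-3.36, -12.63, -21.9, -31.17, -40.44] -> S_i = -3.36 + -9.27*i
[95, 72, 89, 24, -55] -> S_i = Random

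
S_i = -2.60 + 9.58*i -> [-2.6, 6.98, 16.56, 26.14, 35.72]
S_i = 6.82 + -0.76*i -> [6.82, 6.06, 5.3, 4.54, 3.78]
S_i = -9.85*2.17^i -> [-9.85, -21.37, -46.38, -100.65, -218.41]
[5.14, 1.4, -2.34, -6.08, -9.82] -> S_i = 5.14 + -3.74*i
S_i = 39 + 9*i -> [39, 48, 57, 66, 75]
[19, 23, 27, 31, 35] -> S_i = 19 + 4*i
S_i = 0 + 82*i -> [0, 82, 164, 246, 328]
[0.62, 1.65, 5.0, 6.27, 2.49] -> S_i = Random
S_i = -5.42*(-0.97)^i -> [-5.42, 5.26, -5.1, 4.95, -4.8]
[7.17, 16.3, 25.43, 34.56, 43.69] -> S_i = 7.17 + 9.13*i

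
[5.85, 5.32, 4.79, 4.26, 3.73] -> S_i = 5.85 + -0.53*i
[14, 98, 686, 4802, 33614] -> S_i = 14*7^i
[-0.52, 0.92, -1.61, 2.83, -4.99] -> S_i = -0.52*(-1.76)^i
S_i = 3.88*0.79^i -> [3.88, 3.07, 2.42, 1.91, 1.51]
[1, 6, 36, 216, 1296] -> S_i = 1*6^i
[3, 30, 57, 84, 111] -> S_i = 3 + 27*i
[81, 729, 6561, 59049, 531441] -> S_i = 81*9^i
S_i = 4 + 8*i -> [4, 12, 20, 28, 36]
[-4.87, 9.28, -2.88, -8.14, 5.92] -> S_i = Random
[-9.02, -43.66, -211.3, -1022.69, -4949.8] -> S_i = -9.02*4.84^i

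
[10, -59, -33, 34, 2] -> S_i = Random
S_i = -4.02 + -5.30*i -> [-4.02, -9.32, -14.62, -19.92, -25.22]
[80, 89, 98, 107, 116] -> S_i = 80 + 9*i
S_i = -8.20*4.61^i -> [-8.2, -37.8, -174.27, -803.37, -3703.54]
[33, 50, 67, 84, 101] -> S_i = 33 + 17*i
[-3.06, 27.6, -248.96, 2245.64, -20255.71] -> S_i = -3.06*(-9.02)^i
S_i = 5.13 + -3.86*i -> [5.13, 1.27, -2.59, -6.45, -10.31]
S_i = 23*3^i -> [23, 69, 207, 621, 1863]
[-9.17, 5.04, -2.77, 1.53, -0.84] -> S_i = -9.17*(-0.55)^i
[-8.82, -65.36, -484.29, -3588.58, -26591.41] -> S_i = -8.82*7.41^i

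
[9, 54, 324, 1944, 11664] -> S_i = 9*6^i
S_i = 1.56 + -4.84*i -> [1.56, -3.28, -8.12, -12.96, -17.8]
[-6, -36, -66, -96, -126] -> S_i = -6 + -30*i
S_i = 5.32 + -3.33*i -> [5.32, 1.99, -1.34, -4.67, -8.0]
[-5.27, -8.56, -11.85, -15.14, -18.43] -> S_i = -5.27 + -3.29*i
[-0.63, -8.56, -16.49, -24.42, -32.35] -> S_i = -0.63 + -7.93*i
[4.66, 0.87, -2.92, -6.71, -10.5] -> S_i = 4.66 + -3.79*i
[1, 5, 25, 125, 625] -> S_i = 1*5^i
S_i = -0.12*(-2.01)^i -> [-0.12, 0.24, -0.48, 0.97, -1.96]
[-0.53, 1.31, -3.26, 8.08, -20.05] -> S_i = -0.53*(-2.48)^i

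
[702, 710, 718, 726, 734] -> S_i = 702 + 8*i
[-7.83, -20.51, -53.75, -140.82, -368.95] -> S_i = -7.83*2.62^i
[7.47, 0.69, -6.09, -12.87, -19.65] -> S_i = 7.47 + -6.78*i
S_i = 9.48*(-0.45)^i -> [9.48, -4.27, 1.92, -0.86, 0.39]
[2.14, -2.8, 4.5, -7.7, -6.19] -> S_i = Random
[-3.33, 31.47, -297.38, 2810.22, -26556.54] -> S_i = -3.33*(-9.45)^i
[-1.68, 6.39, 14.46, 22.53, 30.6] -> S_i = -1.68 + 8.07*i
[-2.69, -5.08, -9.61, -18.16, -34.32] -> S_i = -2.69*1.89^i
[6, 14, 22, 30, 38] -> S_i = 6 + 8*i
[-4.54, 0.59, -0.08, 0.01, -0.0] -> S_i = -4.54*(-0.13)^i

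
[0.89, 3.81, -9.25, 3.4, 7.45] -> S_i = Random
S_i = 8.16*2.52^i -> [8.16, 20.56, 51.82, 130.58, 329.07]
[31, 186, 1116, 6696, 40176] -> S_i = 31*6^i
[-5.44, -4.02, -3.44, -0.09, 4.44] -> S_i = Random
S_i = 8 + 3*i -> [8, 11, 14, 17, 20]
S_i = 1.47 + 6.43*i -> [1.47, 7.9, 14.33, 20.76, 27.19]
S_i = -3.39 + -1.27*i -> [-3.39, -4.66, -5.93, -7.2, -8.47]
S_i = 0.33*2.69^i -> [0.33, 0.89, 2.39, 6.42, 17.28]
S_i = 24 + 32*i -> [24, 56, 88, 120, 152]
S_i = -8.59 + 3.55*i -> [-8.59, -5.04, -1.49, 2.06, 5.61]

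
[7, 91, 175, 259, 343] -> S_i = 7 + 84*i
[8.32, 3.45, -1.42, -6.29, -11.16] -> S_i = 8.32 + -4.87*i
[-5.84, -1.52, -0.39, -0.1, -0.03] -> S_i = -5.84*0.26^i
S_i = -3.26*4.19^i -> [-3.26, -13.66, -57.23, -239.81, -1004.79]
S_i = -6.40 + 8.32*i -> [-6.4, 1.92, 10.24, 18.56, 26.88]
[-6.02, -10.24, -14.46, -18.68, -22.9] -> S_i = -6.02 + -4.22*i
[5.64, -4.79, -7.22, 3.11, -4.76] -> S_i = Random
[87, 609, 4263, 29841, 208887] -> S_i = 87*7^i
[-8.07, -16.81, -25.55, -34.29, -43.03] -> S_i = -8.07 + -8.74*i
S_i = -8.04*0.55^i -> [-8.04, -4.42, -2.43, -1.34, -0.74]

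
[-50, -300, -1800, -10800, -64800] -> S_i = -50*6^i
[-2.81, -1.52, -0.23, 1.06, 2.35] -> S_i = -2.81 + 1.29*i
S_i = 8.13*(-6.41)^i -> [8.13, -52.11, 334.05, -2141.24, 13725.33]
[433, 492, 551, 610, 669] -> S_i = 433 + 59*i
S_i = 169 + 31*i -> [169, 200, 231, 262, 293]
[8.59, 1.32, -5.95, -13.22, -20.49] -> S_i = 8.59 + -7.27*i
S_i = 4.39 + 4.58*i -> [4.39, 8.97, 13.55, 18.13, 22.71]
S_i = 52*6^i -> [52, 312, 1872, 11232, 67392]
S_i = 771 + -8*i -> [771, 763, 755, 747, 739]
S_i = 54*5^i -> [54, 270, 1350, 6750, 33750]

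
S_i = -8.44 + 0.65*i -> [-8.44, -7.79, -7.14, -6.49, -5.84]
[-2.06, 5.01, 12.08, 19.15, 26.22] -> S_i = -2.06 + 7.07*i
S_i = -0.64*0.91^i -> [-0.64, -0.58, -0.53, -0.48, -0.44]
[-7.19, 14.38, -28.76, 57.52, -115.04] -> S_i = -7.19*(-2.00)^i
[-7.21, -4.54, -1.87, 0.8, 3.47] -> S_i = -7.21 + 2.67*i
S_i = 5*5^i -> [5, 25, 125, 625, 3125]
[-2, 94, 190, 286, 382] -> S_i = -2 + 96*i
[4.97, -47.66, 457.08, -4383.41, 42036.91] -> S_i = 4.97*(-9.59)^i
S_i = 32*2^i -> [32, 64, 128, 256, 512]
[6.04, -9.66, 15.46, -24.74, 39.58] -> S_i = 6.04*(-1.60)^i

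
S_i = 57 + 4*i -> [57, 61, 65, 69, 73]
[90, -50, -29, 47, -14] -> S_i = Random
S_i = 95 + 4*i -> [95, 99, 103, 107, 111]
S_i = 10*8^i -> [10, 80, 640, 5120, 40960]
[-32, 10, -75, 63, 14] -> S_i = Random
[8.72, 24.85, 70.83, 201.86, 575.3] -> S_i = 8.72*2.85^i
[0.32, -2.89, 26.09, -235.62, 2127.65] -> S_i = 0.32*(-9.03)^i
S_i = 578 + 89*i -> [578, 667, 756, 845, 934]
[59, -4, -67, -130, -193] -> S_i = 59 + -63*i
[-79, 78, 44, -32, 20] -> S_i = Random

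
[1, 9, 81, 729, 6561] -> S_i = 1*9^i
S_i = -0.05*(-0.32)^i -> [-0.05, 0.02, -0.01, 0.0, -0.0]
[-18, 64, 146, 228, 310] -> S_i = -18 + 82*i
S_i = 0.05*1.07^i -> [0.05, 0.05, 0.06, 0.06, 0.07]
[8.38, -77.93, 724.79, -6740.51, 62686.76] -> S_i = 8.38*(-9.30)^i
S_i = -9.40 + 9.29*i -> [-9.4, -0.11, 9.18, 18.47, 27.76]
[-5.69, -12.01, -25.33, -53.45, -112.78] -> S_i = -5.69*2.11^i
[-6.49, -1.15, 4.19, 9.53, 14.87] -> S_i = -6.49 + 5.34*i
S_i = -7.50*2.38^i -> [-7.5, -17.85, -42.48, -101.11, -240.64]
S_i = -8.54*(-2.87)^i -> [-8.54, 24.51, -70.34, 201.88, -579.41]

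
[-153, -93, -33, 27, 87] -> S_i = -153 + 60*i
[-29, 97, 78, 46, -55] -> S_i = Random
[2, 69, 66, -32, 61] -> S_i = Random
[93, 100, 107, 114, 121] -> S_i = 93 + 7*i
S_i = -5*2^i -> [-5, -10, -20, -40, -80]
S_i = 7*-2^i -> [7, -14, 28, -56, 112]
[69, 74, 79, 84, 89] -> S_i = 69 + 5*i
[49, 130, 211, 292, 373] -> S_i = 49 + 81*i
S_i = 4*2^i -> [4, 8, 16, 32, 64]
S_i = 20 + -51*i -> [20, -31, -82, -133, -184]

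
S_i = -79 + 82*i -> [-79, 3, 85, 167, 249]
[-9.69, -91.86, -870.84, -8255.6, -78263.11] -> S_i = -9.69*9.48^i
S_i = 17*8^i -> [17, 136, 1088, 8704, 69632]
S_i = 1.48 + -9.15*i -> [1.48, -7.67, -16.82, -25.97, -35.12]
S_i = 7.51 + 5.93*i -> [7.51, 13.44, 19.37, 25.3, 31.23]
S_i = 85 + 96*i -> [85, 181, 277, 373, 469]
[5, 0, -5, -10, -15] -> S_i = 5 + -5*i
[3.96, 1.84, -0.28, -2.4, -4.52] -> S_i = 3.96 + -2.12*i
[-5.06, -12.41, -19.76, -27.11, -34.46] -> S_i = -5.06 + -7.35*i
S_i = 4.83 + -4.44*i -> [4.83, 0.39, -4.05, -8.49, -12.93]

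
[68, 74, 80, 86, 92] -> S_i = 68 + 6*i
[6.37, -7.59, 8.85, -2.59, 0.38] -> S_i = Random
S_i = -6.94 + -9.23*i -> [-6.94, -16.17, -25.4, -34.63, -43.86]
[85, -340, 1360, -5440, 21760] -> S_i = 85*-4^i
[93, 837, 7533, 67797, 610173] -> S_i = 93*9^i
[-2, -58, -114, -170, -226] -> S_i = -2 + -56*i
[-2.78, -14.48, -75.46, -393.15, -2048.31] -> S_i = -2.78*5.21^i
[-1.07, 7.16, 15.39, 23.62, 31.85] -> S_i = -1.07 + 8.23*i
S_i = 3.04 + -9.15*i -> [3.04, -6.11, -15.26, -24.41, -33.56]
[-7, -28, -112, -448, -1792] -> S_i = -7*4^i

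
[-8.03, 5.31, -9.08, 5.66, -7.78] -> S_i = Random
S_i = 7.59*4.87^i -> [7.59, 36.96, 180.01, 876.65, 4269.31]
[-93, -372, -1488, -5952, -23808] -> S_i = -93*4^i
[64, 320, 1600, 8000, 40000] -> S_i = 64*5^i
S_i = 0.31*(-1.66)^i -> [0.31, -0.51, 0.85, -1.42, 2.35]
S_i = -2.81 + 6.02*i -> [-2.81, 3.21, 9.23, 15.25, 21.27]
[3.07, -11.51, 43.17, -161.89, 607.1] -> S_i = 3.07*(-3.75)^i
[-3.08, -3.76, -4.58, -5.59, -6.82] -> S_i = -3.08*1.22^i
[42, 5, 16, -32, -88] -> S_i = Random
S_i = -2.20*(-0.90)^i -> [-2.2, 1.98, -1.78, 1.6, -1.44]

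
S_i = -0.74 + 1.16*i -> [-0.74, 0.42, 1.58, 2.74, 3.9]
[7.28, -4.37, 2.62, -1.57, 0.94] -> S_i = 7.28*(-0.60)^i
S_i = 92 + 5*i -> [92, 97, 102, 107, 112]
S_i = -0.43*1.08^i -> [-0.43, -0.46, -0.5, -0.54, -0.59]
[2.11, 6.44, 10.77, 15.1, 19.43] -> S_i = 2.11 + 4.33*i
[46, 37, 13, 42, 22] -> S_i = Random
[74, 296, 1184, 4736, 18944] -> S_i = 74*4^i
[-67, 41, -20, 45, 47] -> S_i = Random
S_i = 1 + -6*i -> [1, -5, -11, -17, -23]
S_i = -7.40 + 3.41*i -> [-7.4, -3.99, -0.58, 2.83, 6.24]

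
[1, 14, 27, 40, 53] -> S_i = 1 + 13*i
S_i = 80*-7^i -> [80, -560, 3920, -27440, 192080]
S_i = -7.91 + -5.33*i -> [-7.91, -13.24, -18.57, -23.9, -29.23]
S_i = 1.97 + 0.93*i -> [1.97, 2.9, 3.83, 4.76, 5.69]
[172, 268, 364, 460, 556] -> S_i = 172 + 96*i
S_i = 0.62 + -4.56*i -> [0.62, -3.94, -8.5, -13.06, -17.62]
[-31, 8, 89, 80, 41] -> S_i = Random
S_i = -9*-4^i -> [-9, 36, -144, 576, -2304]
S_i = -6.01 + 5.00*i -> [-6.01, -1.01, 3.99, 8.99, 13.99]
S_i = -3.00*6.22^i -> [-3.0, -18.66, -116.07, -721.93, -4490.38]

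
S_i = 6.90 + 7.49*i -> [6.9, 14.39, 21.88, 29.37, 36.86]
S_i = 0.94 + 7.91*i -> [0.94, 8.85, 16.76, 24.67, 32.58]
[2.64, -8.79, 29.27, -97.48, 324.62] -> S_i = 2.64*(-3.33)^i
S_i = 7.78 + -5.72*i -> [7.78, 2.06, -3.66, -9.38, -15.1]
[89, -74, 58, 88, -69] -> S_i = Random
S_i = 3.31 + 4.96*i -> [3.31, 8.27, 13.23, 18.19, 23.15]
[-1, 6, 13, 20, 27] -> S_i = -1 + 7*i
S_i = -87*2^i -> [-87, -174, -348, -696, -1392]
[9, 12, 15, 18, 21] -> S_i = 9 + 3*i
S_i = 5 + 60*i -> [5, 65, 125, 185, 245]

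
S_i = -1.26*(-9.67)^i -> [-1.26, 12.18, -117.82, 1139.33, -11017.33]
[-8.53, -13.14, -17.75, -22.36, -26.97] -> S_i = -8.53 + -4.61*i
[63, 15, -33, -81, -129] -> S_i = 63 + -48*i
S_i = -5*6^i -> [-5, -30, -180, -1080, -6480]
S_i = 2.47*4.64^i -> [2.47, 11.46, 53.18, 246.75, 1144.9]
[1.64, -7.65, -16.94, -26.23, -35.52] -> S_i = 1.64 + -9.29*i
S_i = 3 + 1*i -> [3, 4, 5, 6, 7]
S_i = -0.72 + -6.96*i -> [-0.72, -7.68, -14.64, -21.6, -28.56]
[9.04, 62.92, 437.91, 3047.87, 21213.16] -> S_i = 9.04*6.96^i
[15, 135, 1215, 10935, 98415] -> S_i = 15*9^i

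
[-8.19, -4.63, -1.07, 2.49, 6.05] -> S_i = -8.19 + 3.56*i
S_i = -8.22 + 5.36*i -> [-8.22, -2.86, 2.5, 7.86, 13.22]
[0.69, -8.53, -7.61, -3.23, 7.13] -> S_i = Random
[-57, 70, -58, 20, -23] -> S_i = Random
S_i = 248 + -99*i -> [248, 149, 50, -49, -148]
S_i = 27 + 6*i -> [27, 33, 39, 45, 51]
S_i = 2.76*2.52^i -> [2.76, 6.96, 17.53, 44.17, 111.3]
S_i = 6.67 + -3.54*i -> [6.67, 3.13, -0.41, -3.95, -7.49]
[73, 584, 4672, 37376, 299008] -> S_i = 73*8^i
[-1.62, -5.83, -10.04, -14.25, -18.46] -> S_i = -1.62 + -4.21*i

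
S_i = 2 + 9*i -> [2, 11, 20, 29, 38]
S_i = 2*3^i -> [2, 6, 18, 54, 162]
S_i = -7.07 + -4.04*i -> [-7.07, -11.11, -15.15, -19.19, -23.23]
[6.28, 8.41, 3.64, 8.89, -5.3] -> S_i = Random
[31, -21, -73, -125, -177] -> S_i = 31 + -52*i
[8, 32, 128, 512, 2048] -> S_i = 8*4^i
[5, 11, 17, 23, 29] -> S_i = 5 + 6*i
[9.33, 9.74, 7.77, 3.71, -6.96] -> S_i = Random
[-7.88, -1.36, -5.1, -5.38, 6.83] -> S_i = Random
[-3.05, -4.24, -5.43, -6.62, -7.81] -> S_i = -3.05 + -1.19*i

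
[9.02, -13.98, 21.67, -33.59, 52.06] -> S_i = 9.02*(-1.55)^i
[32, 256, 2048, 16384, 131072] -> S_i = 32*8^i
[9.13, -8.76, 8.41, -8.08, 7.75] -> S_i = 9.13*(-0.96)^i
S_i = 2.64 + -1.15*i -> [2.64, 1.49, 0.34, -0.81, -1.96]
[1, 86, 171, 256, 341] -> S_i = 1 + 85*i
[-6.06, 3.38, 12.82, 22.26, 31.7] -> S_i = -6.06 + 9.44*i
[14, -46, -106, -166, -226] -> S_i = 14 + -60*i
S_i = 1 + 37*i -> [1, 38, 75, 112, 149]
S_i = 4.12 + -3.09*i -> [4.12, 1.03, -2.06, -5.15, -8.24]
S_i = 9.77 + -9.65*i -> [9.77, 0.12, -9.53, -19.18, -28.83]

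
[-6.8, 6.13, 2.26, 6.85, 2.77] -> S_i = Random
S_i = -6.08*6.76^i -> [-6.08, -41.1, -277.84, -1878.21, -12696.69]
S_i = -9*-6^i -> [-9, 54, -324, 1944, -11664]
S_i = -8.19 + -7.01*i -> [-8.19, -15.2, -22.21, -29.22, -36.23]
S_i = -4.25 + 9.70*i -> [-4.25, 5.45, 15.15, 24.85, 34.55]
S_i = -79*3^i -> [-79, -237, -711, -2133, -6399]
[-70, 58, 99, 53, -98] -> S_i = Random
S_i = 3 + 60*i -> [3, 63, 123, 183, 243]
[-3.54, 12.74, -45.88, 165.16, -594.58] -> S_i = -3.54*(-3.60)^i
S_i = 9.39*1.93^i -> [9.39, 18.12, 34.98, 67.51, 130.29]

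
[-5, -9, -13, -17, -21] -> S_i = -5 + -4*i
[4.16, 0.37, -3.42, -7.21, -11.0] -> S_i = 4.16 + -3.79*i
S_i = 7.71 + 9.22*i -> [7.71, 16.93, 26.15, 35.37, 44.59]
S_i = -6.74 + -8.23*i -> [-6.74, -14.97, -23.2, -31.43, -39.66]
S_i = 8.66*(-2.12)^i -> [8.66, -18.36, 38.92, -82.51, 174.93]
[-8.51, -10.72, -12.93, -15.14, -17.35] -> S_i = -8.51 + -2.21*i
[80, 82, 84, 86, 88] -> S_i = 80 + 2*i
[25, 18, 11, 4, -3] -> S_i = 25 + -7*i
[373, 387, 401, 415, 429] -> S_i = 373 + 14*i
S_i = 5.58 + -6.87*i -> [5.58, -1.29, -8.16, -15.03, -21.9]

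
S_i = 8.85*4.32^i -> [8.85, 38.23, 165.16, 713.5, 3082.32]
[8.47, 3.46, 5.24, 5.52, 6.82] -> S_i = Random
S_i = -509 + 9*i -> [-509, -500, -491, -482, -473]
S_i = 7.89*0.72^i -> [7.89, 5.68, 4.09, 2.94, 2.12]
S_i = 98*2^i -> [98, 196, 392, 784, 1568]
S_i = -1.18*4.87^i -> [-1.18, -5.75, -27.99, -136.29, -663.74]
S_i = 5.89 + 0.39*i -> [5.89, 6.28, 6.67, 7.06, 7.45]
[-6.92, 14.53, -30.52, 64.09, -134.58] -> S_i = -6.92*(-2.10)^i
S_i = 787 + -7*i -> [787, 780, 773, 766, 759]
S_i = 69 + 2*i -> [69, 71, 73, 75, 77]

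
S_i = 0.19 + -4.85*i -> [0.19, -4.66, -9.51, -14.36, -19.21]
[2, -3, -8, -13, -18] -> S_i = 2 + -5*i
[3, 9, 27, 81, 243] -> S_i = 3*3^i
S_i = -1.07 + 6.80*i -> [-1.07, 5.73, 12.53, 19.33, 26.13]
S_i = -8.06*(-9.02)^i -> [-8.06, 72.7, -655.76, 5915.0, -53353.29]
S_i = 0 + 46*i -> [0, 46, 92, 138, 184]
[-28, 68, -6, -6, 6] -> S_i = Random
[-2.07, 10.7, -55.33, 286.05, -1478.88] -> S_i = -2.07*(-5.17)^i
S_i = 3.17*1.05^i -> [3.17, 3.33, 3.49, 3.67, 3.85]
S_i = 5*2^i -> [5, 10, 20, 40, 80]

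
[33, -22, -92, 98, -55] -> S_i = Random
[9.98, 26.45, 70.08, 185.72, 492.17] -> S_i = 9.98*2.65^i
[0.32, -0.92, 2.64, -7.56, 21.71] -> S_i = 0.32*(-2.87)^i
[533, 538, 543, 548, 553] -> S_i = 533 + 5*i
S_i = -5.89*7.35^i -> [-5.89, -43.29, -318.19, -2338.72, -17189.56]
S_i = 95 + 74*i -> [95, 169, 243, 317, 391]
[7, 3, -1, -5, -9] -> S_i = 7 + -4*i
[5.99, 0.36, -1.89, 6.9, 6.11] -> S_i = Random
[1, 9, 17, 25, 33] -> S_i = 1 + 8*i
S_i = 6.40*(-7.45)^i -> [6.4, -47.68, 355.22, -2646.36, 19715.38]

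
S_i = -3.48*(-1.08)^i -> [-3.48, 3.76, -4.06, 4.38, -4.73]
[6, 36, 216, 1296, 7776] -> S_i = 6*6^i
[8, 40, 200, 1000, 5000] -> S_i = 8*5^i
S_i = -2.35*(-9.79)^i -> [-2.35, 23.01, -225.23, 2205.04, -21587.32]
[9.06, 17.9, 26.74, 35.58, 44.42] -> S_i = 9.06 + 8.84*i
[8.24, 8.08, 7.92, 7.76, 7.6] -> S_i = 8.24 + -0.16*i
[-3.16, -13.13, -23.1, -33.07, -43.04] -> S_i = -3.16 + -9.97*i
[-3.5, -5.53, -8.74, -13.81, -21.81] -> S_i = -3.50*1.58^i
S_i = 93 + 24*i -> [93, 117, 141, 165, 189]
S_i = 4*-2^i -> [4, -8, 16, -32, 64]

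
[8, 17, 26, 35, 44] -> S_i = 8 + 9*i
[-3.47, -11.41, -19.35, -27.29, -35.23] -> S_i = -3.47 + -7.94*i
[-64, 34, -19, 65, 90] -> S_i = Random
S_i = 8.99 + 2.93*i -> [8.99, 11.92, 14.85, 17.78, 20.71]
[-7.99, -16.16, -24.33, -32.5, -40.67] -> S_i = -7.99 + -8.17*i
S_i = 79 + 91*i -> [79, 170, 261, 352, 443]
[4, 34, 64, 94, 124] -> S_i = 4 + 30*i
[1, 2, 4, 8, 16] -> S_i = 1*2^i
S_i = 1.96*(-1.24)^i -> [1.96, -2.43, 3.01, -3.74, 4.63]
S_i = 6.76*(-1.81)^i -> [6.76, -12.24, 22.15, -40.09, 72.55]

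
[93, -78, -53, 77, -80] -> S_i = Random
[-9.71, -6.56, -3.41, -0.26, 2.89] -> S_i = -9.71 + 3.15*i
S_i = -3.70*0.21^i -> [-3.7, -0.78, -0.16, -0.03, -0.01]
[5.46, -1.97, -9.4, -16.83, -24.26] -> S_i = 5.46 + -7.43*i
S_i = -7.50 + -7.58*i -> [-7.5, -15.08, -22.66, -30.24, -37.82]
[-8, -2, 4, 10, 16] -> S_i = -8 + 6*i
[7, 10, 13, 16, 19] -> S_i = 7 + 3*i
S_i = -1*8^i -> [-1, -8, -64, -512, -4096]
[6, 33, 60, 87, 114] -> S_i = 6 + 27*i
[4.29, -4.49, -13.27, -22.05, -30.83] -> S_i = 4.29 + -8.78*i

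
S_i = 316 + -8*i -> [316, 308, 300, 292, 284]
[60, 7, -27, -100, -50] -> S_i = Random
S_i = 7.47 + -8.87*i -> [7.47, -1.4, -10.27, -19.14, -28.01]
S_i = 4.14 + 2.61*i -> [4.14, 6.75, 9.36, 11.97, 14.58]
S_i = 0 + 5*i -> [0, 5, 10, 15, 20]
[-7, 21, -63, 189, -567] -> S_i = -7*-3^i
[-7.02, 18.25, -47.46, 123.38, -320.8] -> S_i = -7.02*(-2.60)^i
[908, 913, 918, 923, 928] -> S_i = 908 + 5*i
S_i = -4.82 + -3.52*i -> [-4.82, -8.34, -11.86, -15.38, -18.9]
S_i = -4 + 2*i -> [-4, -2, 0, 2, 4]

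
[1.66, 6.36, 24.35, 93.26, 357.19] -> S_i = 1.66*3.83^i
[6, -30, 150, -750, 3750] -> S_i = 6*-5^i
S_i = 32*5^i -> [32, 160, 800, 4000, 20000]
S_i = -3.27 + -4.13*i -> [-3.27, -7.4, -11.53, -15.66, -19.79]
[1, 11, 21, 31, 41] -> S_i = 1 + 10*i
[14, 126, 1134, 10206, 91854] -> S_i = 14*9^i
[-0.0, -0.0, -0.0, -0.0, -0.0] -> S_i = -0.00*2.71^i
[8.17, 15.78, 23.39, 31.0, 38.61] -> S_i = 8.17 + 7.61*i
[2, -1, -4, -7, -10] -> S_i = 2 + -3*i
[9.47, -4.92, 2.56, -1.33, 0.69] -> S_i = 9.47*(-0.52)^i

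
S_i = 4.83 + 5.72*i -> [4.83, 10.55, 16.27, 21.99, 27.71]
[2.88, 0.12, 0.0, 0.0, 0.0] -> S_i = 2.88*0.04^i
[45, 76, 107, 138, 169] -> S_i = 45 + 31*i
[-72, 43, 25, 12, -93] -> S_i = Random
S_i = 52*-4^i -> [52, -208, 832, -3328, 13312]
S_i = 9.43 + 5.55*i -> [9.43, 14.98, 20.53, 26.08, 31.63]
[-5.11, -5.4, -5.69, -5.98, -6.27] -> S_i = -5.11 + -0.29*i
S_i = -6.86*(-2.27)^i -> [-6.86, 15.57, -35.35, 80.24, -182.15]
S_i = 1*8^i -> [1, 8, 64, 512, 4096]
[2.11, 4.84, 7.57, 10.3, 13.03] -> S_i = 2.11 + 2.73*i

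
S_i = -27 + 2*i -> [-27, -25, -23, -21, -19]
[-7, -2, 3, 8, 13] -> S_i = -7 + 5*i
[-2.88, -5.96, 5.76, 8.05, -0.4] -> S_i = Random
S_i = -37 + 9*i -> [-37, -28, -19, -10, -1]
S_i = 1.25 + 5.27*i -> [1.25, 6.52, 11.79, 17.06, 22.33]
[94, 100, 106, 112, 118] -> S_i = 94 + 6*i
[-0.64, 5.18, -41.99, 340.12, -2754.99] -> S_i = -0.64*(-8.10)^i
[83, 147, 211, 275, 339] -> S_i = 83 + 64*i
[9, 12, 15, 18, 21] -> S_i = 9 + 3*i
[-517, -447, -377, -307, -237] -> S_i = -517 + 70*i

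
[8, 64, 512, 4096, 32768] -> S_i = 8*8^i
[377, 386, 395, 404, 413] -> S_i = 377 + 9*i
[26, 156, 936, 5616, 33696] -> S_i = 26*6^i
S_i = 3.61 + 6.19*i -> [3.61, 9.8, 15.99, 22.18, 28.37]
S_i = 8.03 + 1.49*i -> [8.03, 9.52, 11.01, 12.5, 13.99]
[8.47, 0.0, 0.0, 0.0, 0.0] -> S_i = 8.47*0.00^i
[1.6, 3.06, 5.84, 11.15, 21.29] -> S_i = 1.60*1.91^i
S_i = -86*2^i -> [-86, -172, -344, -688, -1376]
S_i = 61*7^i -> [61, 427, 2989, 20923, 146461]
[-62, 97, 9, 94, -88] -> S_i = Random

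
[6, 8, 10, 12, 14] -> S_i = 6 + 2*i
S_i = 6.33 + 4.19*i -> [6.33, 10.52, 14.71, 18.9, 23.09]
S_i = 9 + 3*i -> [9, 12, 15, 18, 21]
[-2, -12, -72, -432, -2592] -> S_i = -2*6^i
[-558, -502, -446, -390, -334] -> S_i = -558 + 56*i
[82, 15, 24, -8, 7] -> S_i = Random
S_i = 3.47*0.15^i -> [3.47, 0.52, 0.08, 0.01, 0.0]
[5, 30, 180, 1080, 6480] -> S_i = 5*6^i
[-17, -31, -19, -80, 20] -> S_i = Random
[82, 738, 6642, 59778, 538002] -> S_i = 82*9^i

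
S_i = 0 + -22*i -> [0, -22, -44, -66, -88]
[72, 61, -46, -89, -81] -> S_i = Random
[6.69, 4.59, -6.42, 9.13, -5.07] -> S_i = Random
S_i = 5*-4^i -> [5, -20, 80, -320, 1280]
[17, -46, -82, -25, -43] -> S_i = Random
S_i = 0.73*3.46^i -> [0.73, 2.53, 8.74, 30.24, 104.62]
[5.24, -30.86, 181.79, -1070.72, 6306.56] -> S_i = 5.24*(-5.89)^i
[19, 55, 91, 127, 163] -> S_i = 19 + 36*i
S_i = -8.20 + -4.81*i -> [-8.2, -13.01, -17.82, -22.63, -27.44]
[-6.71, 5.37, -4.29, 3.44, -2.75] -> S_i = -6.71*(-0.80)^i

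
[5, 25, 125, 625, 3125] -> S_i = 5*5^i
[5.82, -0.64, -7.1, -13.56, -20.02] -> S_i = 5.82 + -6.46*i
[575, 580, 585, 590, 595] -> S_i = 575 + 5*i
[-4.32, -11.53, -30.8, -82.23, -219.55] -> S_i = -4.32*2.67^i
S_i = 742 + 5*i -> [742, 747, 752, 757, 762]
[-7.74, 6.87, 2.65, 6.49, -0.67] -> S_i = Random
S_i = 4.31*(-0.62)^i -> [4.31, -2.67, 1.66, -1.03, 0.64]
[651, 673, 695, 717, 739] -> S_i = 651 + 22*i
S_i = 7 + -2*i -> [7, 5, 3, 1, -1]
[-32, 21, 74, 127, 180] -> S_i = -32 + 53*i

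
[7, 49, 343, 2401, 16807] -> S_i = 7*7^i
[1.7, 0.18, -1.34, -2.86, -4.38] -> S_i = 1.70 + -1.52*i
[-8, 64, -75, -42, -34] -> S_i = Random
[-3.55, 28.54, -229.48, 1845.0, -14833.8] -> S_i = -3.55*(-8.04)^i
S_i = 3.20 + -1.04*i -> [3.2, 2.16, 1.12, 0.08, -0.96]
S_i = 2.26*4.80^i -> [2.26, 10.85, 52.07, 249.94, 1199.7]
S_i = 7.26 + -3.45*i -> [7.26, 3.81, 0.36, -3.09, -6.54]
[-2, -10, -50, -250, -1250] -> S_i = -2*5^i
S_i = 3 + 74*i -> [3, 77, 151, 225, 299]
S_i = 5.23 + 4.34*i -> [5.23, 9.57, 13.91, 18.25, 22.59]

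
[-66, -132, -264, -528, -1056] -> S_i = -66*2^i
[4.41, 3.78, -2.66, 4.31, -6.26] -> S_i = Random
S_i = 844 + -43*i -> [844, 801, 758, 715, 672]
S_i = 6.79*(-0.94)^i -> [6.79, -6.38, 6.0, -5.64, 5.3]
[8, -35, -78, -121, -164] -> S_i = 8 + -43*i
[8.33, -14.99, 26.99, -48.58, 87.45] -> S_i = 8.33*(-1.80)^i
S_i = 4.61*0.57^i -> [4.61, 2.63, 1.5, 0.85, 0.49]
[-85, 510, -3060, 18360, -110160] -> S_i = -85*-6^i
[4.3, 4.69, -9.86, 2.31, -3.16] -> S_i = Random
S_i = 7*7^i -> [7, 49, 343, 2401, 16807]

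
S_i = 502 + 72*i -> [502, 574, 646, 718, 790]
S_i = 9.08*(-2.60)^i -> [9.08, -23.61, 61.38, -159.59, 414.93]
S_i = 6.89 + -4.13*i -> [6.89, 2.76, -1.37, -5.5, -9.63]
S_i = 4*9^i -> [4, 36, 324, 2916, 26244]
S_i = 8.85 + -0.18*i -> [8.85, 8.67, 8.49, 8.31, 8.13]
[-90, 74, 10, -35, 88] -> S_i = Random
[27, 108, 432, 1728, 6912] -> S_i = 27*4^i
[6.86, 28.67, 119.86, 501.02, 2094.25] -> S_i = 6.86*4.18^i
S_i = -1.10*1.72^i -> [-1.1, -1.89, -3.25, -5.6, -9.63]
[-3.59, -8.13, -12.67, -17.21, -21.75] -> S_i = -3.59 + -4.54*i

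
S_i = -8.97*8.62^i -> [-8.97, -77.32, -666.51, -5745.32, -49524.66]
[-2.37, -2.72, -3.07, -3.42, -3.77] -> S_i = -2.37 + -0.35*i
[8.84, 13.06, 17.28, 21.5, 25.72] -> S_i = 8.84 + 4.22*i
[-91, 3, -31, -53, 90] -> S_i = Random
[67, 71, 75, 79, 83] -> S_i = 67 + 4*i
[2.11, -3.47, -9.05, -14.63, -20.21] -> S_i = 2.11 + -5.58*i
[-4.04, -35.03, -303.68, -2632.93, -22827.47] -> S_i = -4.04*8.67^i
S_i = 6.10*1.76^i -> [6.1, 10.74, 18.9, 33.26, 58.53]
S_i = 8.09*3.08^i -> [8.09, 24.92, 76.74, 236.37, 728.03]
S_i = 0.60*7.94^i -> [0.6, 4.76, 37.83, 300.34, 2384.7]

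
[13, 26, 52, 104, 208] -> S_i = 13*2^i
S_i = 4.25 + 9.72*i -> [4.25, 13.97, 23.69, 33.41, 43.13]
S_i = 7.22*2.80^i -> [7.22, 20.22, 56.6, 158.49, 443.78]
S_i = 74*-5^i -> [74, -370, 1850, -9250, 46250]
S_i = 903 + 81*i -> [903, 984, 1065, 1146, 1227]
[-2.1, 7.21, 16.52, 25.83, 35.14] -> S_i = -2.10 + 9.31*i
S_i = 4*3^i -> [4, 12, 36, 108, 324]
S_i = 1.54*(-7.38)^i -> [1.54, -11.37, 83.88, -619.0, 4568.21]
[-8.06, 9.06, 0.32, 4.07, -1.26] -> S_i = Random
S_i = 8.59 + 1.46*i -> [8.59, 10.05, 11.51, 12.97, 14.43]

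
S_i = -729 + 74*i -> [-729, -655, -581, -507, -433]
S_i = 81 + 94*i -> [81, 175, 269, 363, 457]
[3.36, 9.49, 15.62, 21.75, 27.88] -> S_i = 3.36 + 6.13*i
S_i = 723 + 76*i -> [723, 799, 875, 951, 1027]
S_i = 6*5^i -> [6, 30, 150, 750, 3750]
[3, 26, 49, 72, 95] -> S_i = 3 + 23*i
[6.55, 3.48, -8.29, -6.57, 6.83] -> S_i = Random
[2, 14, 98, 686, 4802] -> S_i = 2*7^i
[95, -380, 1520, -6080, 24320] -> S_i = 95*-4^i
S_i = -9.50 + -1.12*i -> [-9.5, -10.62, -11.74, -12.86, -13.98]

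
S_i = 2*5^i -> [2, 10, 50, 250, 1250]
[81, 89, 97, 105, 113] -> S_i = 81 + 8*i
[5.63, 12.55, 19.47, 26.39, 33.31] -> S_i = 5.63 + 6.92*i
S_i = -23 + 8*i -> [-23, -15, -7, 1, 9]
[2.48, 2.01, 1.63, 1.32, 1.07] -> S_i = 2.48*0.81^i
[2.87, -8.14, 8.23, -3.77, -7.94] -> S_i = Random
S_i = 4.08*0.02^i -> [4.08, 0.08, 0.0, 0.0, 0.0]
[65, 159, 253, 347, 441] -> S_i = 65 + 94*i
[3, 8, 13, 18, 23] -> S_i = 3 + 5*i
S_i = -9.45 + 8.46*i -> [-9.45, -0.99, 7.47, 15.93, 24.39]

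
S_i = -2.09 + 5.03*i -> [-2.09, 2.94, 7.97, 13.0, 18.03]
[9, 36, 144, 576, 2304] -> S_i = 9*4^i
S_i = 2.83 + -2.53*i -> [2.83, 0.3, -2.23, -4.76, -7.29]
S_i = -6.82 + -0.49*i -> [-6.82, -7.31, -7.8, -8.29, -8.78]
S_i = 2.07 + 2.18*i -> [2.07, 4.25, 6.43, 8.61, 10.79]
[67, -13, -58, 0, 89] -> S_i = Random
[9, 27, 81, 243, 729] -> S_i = 9*3^i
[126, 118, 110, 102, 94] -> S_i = 126 + -8*i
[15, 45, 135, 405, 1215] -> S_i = 15*3^i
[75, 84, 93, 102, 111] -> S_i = 75 + 9*i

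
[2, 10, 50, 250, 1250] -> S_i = 2*5^i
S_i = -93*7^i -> [-93, -651, -4557, -31899, -223293]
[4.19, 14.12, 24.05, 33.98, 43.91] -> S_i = 4.19 + 9.93*i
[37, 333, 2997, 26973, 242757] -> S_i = 37*9^i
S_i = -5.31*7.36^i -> [-5.31, -39.08, -287.64, -2117.03, -15581.37]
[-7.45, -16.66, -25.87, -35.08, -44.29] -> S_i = -7.45 + -9.21*i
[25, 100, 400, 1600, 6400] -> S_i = 25*4^i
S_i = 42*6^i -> [42, 252, 1512, 9072, 54432]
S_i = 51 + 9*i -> [51, 60, 69, 78, 87]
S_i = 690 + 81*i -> [690, 771, 852, 933, 1014]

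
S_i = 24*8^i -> [24, 192, 1536, 12288, 98304]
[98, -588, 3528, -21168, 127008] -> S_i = 98*-6^i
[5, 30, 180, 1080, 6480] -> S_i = 5*6^i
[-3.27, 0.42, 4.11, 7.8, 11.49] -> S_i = -3.27 + 3.69*i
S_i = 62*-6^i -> [62, -372, 2232, -13392, 80352]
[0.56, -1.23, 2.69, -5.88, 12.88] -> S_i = 0.56*(-2.19)^i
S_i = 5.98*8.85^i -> [5.98, 52.92, 468.37, 4145.06, 36683.8]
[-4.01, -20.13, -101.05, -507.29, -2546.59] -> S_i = -4.01*5.02^i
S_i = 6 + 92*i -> [6, 98, 190, 282, 374]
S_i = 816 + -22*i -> [816, 794, 772, 750, 728]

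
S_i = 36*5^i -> [36, 180, 900, 4500, 22500]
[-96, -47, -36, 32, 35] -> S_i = Random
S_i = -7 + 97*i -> [-7, 90, 187, 284, 381]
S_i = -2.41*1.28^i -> [-2.41, -3.08, -3.95, -5.05, -6.47]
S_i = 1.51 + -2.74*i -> [1.51, -1.23, -3.97, -6.71, -9.45]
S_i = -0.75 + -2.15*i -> [-0.75, -2.9, -5.05, -7.2, -9.35]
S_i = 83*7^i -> [83, 581, 4067, 28469, 199283]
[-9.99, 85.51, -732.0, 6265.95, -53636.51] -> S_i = -9.99*(-8.56)^i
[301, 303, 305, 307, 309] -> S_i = 301 + 2*i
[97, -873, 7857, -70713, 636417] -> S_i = 97*-9^i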